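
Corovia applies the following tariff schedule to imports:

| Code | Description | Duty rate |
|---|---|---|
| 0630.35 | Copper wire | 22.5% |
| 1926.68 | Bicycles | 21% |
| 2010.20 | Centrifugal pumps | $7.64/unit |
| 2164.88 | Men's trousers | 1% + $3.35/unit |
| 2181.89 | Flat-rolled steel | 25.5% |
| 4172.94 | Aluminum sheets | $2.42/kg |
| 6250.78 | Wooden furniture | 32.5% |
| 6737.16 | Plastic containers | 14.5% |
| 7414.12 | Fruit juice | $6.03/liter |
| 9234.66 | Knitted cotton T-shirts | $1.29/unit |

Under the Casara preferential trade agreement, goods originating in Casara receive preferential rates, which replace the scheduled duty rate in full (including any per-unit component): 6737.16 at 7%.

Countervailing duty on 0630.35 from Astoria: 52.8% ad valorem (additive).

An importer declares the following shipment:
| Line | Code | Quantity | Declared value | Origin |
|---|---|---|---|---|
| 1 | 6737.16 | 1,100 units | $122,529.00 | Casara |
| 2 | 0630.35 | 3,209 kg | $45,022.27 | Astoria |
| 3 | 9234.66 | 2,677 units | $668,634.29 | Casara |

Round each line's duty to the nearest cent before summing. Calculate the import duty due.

Line 1 (6737.16, Casara, 1,100 units, $122,529.00):
Base rate for 6737.16 is 14.5%.
Origin Casara qualifies under the Corovia–Casara agreement and 6737.16 is covered: preferential rate 7% applies instead.
Duty = $122,529.00 × 7% = $8,577.03.
Line 2 (0630.35, Astoria, 3,209 kg, $45,022.27):
Base rate for 0630.35 is 22.5%.
Additional duty on 0630.35 from Astoria: +52.8%. Applied ad valorem rate: 22.5% + 52.8% = 75.3%.
Duty = $45,022.27 × 75.3% = $33,901.77.
Line 3 (9234.66, Casara, 2,677 units, $668,634.29):
Base rate for 9234.66 is $1.29/unit.
Origin Casara is the FTA partner but 9234.66 is not on the preference list; base rate stands.
Duty = 2,677 × $1.29 = $3,453.33.
Total = $8,577.03 + $33,901.77 + $3,453.33 = $45,932.13.

$45,932.13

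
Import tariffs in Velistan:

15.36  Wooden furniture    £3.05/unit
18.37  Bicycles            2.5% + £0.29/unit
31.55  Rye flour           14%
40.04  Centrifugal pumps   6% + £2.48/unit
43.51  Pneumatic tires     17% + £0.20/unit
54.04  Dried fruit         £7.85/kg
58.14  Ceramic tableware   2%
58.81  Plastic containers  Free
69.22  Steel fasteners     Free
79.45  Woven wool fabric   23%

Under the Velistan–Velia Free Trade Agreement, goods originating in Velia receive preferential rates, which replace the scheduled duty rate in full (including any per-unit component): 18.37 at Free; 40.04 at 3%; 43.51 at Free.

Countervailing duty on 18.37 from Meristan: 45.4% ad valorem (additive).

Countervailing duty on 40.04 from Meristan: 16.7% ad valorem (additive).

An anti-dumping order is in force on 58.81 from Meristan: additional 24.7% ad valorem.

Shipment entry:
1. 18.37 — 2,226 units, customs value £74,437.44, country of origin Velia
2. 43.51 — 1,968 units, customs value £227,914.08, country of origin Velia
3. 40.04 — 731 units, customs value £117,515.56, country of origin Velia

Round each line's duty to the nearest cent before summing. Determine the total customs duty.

Line 1 (18.37, Velia, 2,226 units, £74,437.44):
Base rate for 18.37 is 2.5% + £0.29/unit.
Origin Velia qualifies under the Velistan–Velia agreement and 18.37 is covered: preferential rate Free applies instead.
The additional-duty order on 18.37 targets Meristan, not Velia; it does not apply.
Duty = £74,437.44 × 0% = £0.00.
Line 2 (43.51, Velia, 1,968 units, £227,914.08):
Base rate for 43.51 is 17% + £0.20/unit.
Origin Velia qualifies under the Velistan–Velia agreement and 43.51 is covered: preferential rate Free applies instead.
Duty = £227,914.08 × 0% = £0.00.
Line 3 (40.04, Velia, 731 units, £117,515.56):
Base rate for 40.04 is 6% + £2.48/unit.
Origin Velia qualifies under the Velistan–Velia agreement and 40.04 is covered: preferential rate 3% applies instead.
The additional-duty order on 40.04 targets Meristan, not Velia; it does not apply.
Duty = £117,515.56 × 3% = £3,525.47.
Total = £0.00 + £0.00 + £3,525.47 = £3,525.47.

£3,525.47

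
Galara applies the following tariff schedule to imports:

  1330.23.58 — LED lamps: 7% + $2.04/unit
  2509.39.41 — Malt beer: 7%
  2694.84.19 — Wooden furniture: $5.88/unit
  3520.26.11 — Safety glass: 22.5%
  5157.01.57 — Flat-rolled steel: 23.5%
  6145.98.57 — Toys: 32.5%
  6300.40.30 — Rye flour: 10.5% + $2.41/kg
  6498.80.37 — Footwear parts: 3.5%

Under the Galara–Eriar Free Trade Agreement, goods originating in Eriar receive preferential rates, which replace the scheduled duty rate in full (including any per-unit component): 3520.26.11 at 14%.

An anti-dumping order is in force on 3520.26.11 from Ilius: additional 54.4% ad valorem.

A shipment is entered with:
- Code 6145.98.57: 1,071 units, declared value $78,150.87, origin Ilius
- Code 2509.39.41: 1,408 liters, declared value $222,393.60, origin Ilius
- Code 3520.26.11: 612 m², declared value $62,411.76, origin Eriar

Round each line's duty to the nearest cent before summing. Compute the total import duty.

Line 1 (6145.98.57, Ilius, 1,071 units, $78,150.87):
Base rate for 6145.98.57 is 32.5%.
Duty = $78,150.87 × 32.5% = $25,399.03.
Line 2 (2509.39.41, Ilius, 1,408 liters, $222,393.60):
Base rate for 2509.39.41 is 7%.
Duty = $222,393.60 × 7% = $15,567.55.
Line 3 (3520.26.11, Eriar, 612 m², $62,411.76):
Base rate for 3520.26.11 is 22.5%.
Origin Eriar qualifies under the Galara–Eriar agreement and 3520.26.11 is covered: preferential rate 14% applies instead.
The additional-duty order on 3520.26.11 targets Ilius, not Eriar; it does not apply.
Duty = $62,411.76 × 14% = $8,737.65.
Total = $25,399.03 + $15,567.55 + $8,737.65 = $49,704.23.

$49,704.23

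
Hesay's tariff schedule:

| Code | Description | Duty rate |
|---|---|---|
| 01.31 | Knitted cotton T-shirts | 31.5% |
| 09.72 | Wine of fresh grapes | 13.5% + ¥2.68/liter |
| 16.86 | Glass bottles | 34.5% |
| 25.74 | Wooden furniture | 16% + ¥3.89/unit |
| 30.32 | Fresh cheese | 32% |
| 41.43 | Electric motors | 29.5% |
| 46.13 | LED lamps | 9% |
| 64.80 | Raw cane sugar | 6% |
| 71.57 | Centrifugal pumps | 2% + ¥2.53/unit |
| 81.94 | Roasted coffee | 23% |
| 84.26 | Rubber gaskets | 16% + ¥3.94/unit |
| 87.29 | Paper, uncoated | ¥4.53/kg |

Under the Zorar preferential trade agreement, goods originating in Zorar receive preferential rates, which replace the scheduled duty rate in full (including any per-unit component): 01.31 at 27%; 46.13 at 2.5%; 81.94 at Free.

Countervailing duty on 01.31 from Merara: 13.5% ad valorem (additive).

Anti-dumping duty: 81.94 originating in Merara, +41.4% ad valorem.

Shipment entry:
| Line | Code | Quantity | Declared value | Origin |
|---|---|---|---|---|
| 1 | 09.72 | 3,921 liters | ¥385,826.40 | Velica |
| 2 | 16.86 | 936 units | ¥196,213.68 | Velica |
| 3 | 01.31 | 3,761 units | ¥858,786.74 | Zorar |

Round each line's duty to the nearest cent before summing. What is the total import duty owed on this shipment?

Line 1 (09.72, Velica, 3,921 liters, ¥385,826.40):
Base rate for 09.72 is 13.5% + ¥2.68/liter.
Duty = ¥385,826.40 × 13.5% + 3,921 × ¥2.68 = ¥62,594.84.
Line 2 (16.86, Velica, 936 units, ¥196,213.68):
Base rate for 16.86 is 34.5%.
Duty = ¥196,213.68 × 34.5% = ¥67,693.72.
Line 3 (01.31, Zorar, 3,761 units, ¥858,786.74):
Base rate for 01.31 is 31.5%.
Origin Zorar qualifies under the Hesay–Zorar agreement and 01.31 is covered: preferential rate 27% applies instead.
The additional-duty order on 01.31 targets Merara, not Zorar; it does not apply.
Duty = ¥858,786.74 × 27% = ¥231,872.42.
Total = ¥62,594.84 + ¥67,693.72 + ¥231,872.42 = ¥362,160.98.

¥362,160.98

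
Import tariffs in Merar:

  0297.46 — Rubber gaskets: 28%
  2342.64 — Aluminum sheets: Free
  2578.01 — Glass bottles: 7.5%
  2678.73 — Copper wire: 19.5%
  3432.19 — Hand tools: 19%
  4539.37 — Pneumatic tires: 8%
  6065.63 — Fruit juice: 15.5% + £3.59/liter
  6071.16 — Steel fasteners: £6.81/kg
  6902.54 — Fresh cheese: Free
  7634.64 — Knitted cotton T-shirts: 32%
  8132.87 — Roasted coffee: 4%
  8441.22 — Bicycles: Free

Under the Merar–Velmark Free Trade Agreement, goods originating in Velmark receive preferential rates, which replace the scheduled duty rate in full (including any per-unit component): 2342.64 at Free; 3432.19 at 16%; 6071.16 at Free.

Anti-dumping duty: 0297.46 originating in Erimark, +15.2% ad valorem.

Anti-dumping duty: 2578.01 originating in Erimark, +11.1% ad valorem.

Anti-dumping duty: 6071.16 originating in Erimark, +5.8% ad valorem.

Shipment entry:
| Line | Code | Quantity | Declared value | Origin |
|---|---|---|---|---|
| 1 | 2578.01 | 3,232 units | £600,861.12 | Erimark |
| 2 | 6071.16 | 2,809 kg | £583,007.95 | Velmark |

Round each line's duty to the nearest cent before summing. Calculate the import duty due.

£111,760.17

Line 1 (2578.01, Erimark, 3,232 units, £600,861.12):
Base rate for 2578.01 is 7.5%.
Additional duty on 2578.01 from Erimark: +11.1%. Applied ad valorem rate: 7.5% + 11.1% = 18.6%.
Duty = £600,861.12 × 18.6% = £111,760.17.
Line 2 (6071.16, Velmark, 2,809 kg, £583,007.95):
Base rate for 6071.16 is £6.81/kg.
Origin Velmark qualifies under the Merar–Velmark agreement and 6071.16 is covered: preferential rate Free applies instead.
The additional-duty order on 6071.16 targets Erimark, not Velmark; it does not apply.
Duty = £583,007.95 × 0% = £0.00.
Total = £111,760.17 + £0.00 = £111,760.17.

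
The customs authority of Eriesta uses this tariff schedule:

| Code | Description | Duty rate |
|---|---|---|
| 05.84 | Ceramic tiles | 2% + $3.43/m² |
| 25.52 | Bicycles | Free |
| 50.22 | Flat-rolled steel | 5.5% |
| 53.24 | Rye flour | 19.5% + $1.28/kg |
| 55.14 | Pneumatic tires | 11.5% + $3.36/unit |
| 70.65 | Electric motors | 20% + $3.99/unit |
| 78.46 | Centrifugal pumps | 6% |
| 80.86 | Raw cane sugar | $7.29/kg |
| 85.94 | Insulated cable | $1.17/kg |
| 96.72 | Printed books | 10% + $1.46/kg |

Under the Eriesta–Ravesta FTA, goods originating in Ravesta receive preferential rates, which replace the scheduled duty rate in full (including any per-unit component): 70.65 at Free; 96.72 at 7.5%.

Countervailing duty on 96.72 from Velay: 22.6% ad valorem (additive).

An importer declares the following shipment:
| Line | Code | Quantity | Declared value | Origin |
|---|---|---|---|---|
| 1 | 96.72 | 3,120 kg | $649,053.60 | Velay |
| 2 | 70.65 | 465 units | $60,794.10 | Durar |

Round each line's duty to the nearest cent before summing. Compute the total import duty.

Line 1 (96.72, Velay, 3,120 kg, $649,053.60):
Base rate for 96.72 is 10% + $1.46/kg.
96.72 has an FTA preferential rate, but origin Velay is not Ravesta; base rate stands.
Additional duty on 96.72 from Velay: +22.6%. Applied ad valorem rate: 10% + 22.6% = 32.6%.
Duty = $649,053.60 × 32.6% + 3,120 × $1.46 = $216,146.67.
Line 2 (70.65, Durar, 465 units, $60,794.10):
Base rate for 70.65 is 20% + $3.99/unit.
70.65 has an FTA preferential rate, but origin Durar is not Ravesta; base rate stands.
Duty = $60,794.10 × 20% + 465 × $3.99 = $14,014.17.
Total = $216,146.67 + $14,014.17 = $230,160.84.

$230,160.84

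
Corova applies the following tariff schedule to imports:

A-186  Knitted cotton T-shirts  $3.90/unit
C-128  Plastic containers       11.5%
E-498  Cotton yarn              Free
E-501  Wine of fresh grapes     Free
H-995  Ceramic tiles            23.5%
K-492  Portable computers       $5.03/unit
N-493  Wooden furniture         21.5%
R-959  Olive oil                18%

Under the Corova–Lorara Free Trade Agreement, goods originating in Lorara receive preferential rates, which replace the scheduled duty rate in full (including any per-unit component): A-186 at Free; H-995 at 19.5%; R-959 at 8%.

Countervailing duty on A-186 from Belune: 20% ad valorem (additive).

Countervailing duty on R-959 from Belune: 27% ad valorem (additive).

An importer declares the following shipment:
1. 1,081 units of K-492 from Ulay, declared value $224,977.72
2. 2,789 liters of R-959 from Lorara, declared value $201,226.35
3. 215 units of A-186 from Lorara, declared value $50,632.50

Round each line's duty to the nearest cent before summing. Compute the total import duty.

Line 1 (K-492, Ulay, 1,081 units, $224,977.72):
Base rate for K-492 is $5.03/unit.
Duty = 1,081 × $5.03 = $5,437.43.
Line 2 (R-959, Lorara, 2,789 liters, $201,226.35):
Base rate for R-959 is 18%.
Origin Lorara qualifies under the Corova–Lorara agreement and R-959 is covered: preferential rate 8% applies instead.
The additional-duty order on R-959 targets Belune, not Lorara; it does not apply.
Duty = $201,226.35 × 8% = $16,098.11.
Line 3 (A-186, Lorara, 215 units, $50,632.50):
Base rate for A-186 is $3.90/unit.
Origin Lorara qualifies under the Corova–Lorara agreement and A-186 is covered: preferential rate Free applies instead.
The additional-duty order on A-186 targets Belune, not Lorara; it does not apply.
Duty = $50,632.50 × 0% = $0.00.
Total = $5,437.43 + $16,098.11 + $0.00 = $21,535.54.

$21,535.54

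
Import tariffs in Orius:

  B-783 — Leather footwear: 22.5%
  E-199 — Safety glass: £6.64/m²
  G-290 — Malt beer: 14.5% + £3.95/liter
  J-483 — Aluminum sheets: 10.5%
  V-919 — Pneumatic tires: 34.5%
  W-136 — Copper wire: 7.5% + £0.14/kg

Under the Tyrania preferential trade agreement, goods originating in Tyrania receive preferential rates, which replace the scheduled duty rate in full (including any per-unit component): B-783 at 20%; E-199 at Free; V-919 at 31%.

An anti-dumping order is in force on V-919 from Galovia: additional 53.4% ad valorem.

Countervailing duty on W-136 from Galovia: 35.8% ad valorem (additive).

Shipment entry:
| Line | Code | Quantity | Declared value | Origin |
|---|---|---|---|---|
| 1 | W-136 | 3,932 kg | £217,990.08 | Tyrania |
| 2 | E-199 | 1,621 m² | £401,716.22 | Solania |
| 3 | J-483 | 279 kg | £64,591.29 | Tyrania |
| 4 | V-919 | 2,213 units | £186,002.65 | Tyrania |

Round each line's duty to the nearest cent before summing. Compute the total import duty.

£92,106.09

Line 1 (W-136, Tyrania, 3,932 kg, £217,990.08):
Base rate for W-136 is 7.5% + £0.14/kg.
Origin Tyrania is the FTA partner but W-136 is not on the preference list; base rate stands.
The additional-duty order on W-136 targets Galovia, not Tyrania; it does not apply.
Duty = £217,990.08 × 7.5% + 3,932 × £0.14 = £16,899.74.
Line 2 (E-199, Solania, 1,621 m², £401,716.22):
Base rate for E-199 is £6.64/m².
E-199 has an FTA preferential rate, but origin Solania is not Tyrania; base rate stands.
Duty = 1,621 × £6.64 = £10,763.44.
Line 3 (J-483, Tyrania, 279 kg, £64,591.29):
Base rate for J-483 is 10.5%.
Origin Tyrania is the FTA partner but J-483 is not on the preference list; base rate stands.
Duty = £64,591.29 × 10.5% = £6,782.09.
Line 4 (V-919, Tyrania, 2,213 units, £186,002.65):
Base rate for V-919 is 34.5%.
Origin Tyrania qualifies under the Orius–Tyrania agreement and V-919 is covered: preferential rate 31% applies instead.
The additional-duty order on V-919 targets Galovia, not Tyrania; it does not apply.
Duty = £186,002.65 × 31% = £57,660.82.
Total = £16,899.74 + £10,763.44 + £6,782.09 + £57,660.82 = £92,106.09.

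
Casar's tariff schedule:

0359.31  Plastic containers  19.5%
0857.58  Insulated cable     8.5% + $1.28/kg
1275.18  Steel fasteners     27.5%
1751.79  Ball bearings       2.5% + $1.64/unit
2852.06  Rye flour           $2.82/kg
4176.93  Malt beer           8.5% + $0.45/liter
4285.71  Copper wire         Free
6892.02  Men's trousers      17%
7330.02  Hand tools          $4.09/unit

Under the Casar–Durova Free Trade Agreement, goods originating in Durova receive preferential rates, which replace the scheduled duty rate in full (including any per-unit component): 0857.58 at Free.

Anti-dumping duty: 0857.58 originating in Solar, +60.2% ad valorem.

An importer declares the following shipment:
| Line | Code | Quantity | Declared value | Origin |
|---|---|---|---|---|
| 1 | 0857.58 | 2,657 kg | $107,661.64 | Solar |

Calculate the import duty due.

Line 1 (0857.58, Solar, 2,657 kg, $107,661.64):
Base rate for 0857.58 is 8.5% + $1.28/kg.
0857.58 has an FTA preferential rate, but origin Solar is not Durova; base rate stands.
Additional duty on 0857.58 from Solar: +60.2%. Applied ad valorem rate: 8.5% + 60.2% = 68.7%.
Duty = $107,661.64 × 68.7% + 2,657 × $1.28 = $77,364.51.

$77,364.51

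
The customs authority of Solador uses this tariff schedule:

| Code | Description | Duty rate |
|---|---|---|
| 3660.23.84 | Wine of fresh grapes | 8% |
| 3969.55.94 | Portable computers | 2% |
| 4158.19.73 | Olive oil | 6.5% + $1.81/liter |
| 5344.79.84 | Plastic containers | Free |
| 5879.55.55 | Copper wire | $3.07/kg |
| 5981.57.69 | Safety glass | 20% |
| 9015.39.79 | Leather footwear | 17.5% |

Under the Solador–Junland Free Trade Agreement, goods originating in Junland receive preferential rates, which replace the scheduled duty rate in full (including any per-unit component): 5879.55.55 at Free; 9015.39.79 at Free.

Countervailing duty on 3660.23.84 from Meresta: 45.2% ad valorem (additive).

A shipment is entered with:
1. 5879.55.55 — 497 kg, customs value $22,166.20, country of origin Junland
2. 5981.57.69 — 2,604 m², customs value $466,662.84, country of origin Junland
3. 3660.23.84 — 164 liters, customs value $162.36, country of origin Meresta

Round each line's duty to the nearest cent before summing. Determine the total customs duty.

Line 1 (5879.55.55, Junland, 497 kg, $22,166.20):
Base rate for 5879.55.55 is $3.07/kg.
Origin Junland qualifies under the Solador–Junland agreement and 5879.55.55 is covered: preferential rate Free applies instead.
Duty = $22,166.20 × 0% = $0.00.
Line 2 (5981.57.69, Junland, 2,604 m², $466,662.84):
Base rate for 5981.57.69 is 20%.
Origin Junland is the FTA partner but 5981.57.69 is not on the preference list; base rate stands.
Duty = $466,662.84 × 20% = $93,332.57.
Line 3 (3660.23.84, Meresta, 164 liters, $162.36):
Base rate for 3660.23.84 is 8%.
Additional duty on 3660.23.84 from Meresta: +45.2%. Applied ad valorem rate: 8% + 45.2% = 53.2%.
Duty = $162.36 × 53.2% = $86.38.
Total = $0.00 + $93,332.57 + $86.38 = $93,418.95.

$93,418.95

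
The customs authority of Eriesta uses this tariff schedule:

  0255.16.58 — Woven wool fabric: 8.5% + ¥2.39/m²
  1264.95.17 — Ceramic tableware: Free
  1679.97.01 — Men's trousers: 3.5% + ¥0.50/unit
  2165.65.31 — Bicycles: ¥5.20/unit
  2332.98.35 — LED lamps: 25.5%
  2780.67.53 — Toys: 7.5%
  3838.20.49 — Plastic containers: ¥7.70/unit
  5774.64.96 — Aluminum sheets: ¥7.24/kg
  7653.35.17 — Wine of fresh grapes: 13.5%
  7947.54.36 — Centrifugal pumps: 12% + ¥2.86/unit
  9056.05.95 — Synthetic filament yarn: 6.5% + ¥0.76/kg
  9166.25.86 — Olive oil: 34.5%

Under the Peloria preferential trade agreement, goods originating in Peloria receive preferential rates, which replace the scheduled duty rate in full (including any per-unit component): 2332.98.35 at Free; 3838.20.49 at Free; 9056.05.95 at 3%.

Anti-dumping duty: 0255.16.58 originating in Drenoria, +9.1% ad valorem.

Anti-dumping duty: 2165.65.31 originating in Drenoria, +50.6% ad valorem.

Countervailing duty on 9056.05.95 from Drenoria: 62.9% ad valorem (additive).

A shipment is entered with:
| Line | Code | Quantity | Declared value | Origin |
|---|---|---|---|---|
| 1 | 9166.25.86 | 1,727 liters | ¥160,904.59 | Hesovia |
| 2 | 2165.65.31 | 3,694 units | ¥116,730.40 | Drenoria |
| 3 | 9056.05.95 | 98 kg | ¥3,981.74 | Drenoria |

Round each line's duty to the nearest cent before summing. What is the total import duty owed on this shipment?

¥136,624.27

Line 1 (9166.25.86, Hesovia, 1,727 liters, ¥160,904.59):
Base rate for 9166.25.86 is 34.5%.
Duty = ¥160,904.59 × 34.5% = ¥55,512.08.
Line 2 (2165.65.31, Drenoria, 3,694 units, ¥116,730.40):
Base rate for 2165.65.31 is ¥5.20/unit.
Additional duty on 2165.65.31 from Drenoria: +50.6% ad valorem. Applied ad valorem rate = 50.6%.
Duty = ¥116,730.40 × 50.6% + 3,694 × ¥5.20 = ¥78,274.38.
Line 3 (9056.05.95, Drenoria, 98 kg, ¥3,981.74):
Base rate for 9056.05.95 is 6.5% + ¥0.76/kg.
9056.05.95 has an FTA preferential rate, but origin Drenoria is not Peloria; base rate stands.
Additional duty on 9056.05.95 from Drenoria: +62.9%. Applied ad valorem rate: 6.5% + 62.9% = 69.4%.
Duty = ¥3,981.74 × 69.4% + 98 × ¥0.76 = ¥2,837.81.
Total = ¥55,512.08 + ¥78,274.38 + ¥2,837.81 = ¥136,624.27.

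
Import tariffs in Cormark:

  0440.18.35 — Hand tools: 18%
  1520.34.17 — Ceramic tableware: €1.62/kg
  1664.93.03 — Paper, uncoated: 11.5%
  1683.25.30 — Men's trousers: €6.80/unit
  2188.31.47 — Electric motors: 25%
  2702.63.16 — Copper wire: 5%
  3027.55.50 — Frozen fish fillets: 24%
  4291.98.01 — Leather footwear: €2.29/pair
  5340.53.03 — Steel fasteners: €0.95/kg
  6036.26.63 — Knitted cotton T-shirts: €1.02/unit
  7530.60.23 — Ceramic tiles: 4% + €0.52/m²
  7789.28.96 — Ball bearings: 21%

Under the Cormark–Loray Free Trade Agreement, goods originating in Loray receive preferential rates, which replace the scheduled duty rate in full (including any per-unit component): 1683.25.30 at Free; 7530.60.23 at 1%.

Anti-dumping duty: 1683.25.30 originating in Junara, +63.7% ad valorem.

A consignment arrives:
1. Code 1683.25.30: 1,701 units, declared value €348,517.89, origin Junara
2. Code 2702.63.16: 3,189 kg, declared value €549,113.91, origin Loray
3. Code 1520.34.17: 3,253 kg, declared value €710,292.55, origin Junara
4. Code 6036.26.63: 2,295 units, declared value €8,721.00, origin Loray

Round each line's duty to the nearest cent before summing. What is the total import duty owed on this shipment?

Line 1 (1683.25.30, Junara, 1,701 units, €348,517.89):
Base rate for 1683.25.30 is €6.80/unit.
1683.25.30 has an FTA preferential rate, but origin Junara is not Loray; base rate stands.
Additional duty on 1683.25.30 from Junara: +63.7% ad valorem. Applied ad valorem rate = 63.7%.
Duty = €348,517.89 × 63.7% + 1,701 × €6.80 = €233,572.70.
Line 2 (2702.63.16, Loray, 3,189 kg, €549,113.91):
Base rate for 2702.63.16 is 5%.
Origin Loray is the FTA partner but 2702.63.16 is not on the preference list; base rate stands.
Duty = €549,113.91 × 5% = €27,455.70.
Line 3 (1520.34.17, Junara, 3,253 kg, €710,292.55):
Base rate for 1520.34.17 is €1.62/kg.
Duty = 3,253 × €1.62 = €5,269.86.
Line 4 (6036.26.63, Loray, 2,295 units, €8,721.00):
Base rate for 6036.26.63 is €1.02/unit.
Origin Loray is the FTA partner but 6036.26.63 is not on the preference list; base rate stands.
Duty = 2,295 × €1.02 = €2,340.90.
Total = €233,572.70 + €27,455.70 + €5,269.86 + €2,340.90 = €268,639.16.

€268,639.16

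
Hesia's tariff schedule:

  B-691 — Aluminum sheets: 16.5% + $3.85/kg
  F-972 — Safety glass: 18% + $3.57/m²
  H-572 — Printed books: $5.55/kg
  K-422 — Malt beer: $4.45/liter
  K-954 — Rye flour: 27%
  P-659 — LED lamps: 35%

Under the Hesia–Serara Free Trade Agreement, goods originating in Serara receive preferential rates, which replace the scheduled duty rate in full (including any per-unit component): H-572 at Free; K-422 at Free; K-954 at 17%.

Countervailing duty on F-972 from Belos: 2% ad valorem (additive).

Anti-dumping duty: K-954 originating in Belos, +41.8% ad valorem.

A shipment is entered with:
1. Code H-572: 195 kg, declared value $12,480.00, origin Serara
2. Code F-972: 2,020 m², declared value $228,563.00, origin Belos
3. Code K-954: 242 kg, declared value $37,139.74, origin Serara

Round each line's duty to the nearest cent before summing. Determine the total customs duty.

$59,237.76

Line 1 (H-572, Serara, 195 kg, $12,480.00):
Base rate for H-572 is $5.55/kg.
Origin Serara qualifies under the Hesia–Serara agreement and H-572 is covered: preferential rate Free applies instead.
Duty = $12,480.00 × 0% = $0.00.
Line 2 (F-972, Belos, 2,020 m², $228,563.00):
Base rate for F-972 is 18% + $3.57/m².
Additional duty on F-972 from Belos: +2%. Applied ad valorem rate: 18% + 2% = 20%.
Duty = $228,563.00 × 20% + 2,020 × $3.57 = $52,924.00.
Line 3 (K-954, Serara, 242 kg, $37,139.74):
Base rate for K-954 is 27%.
Origin Serara qualifies under the Hesia–Serara agreement and K-954 is covered: preferential rate 17% applies instead.
The additional-duty order on K-954 targets Belos, not Serara; it does not apply.
Duty = $37,139.74 × 17% = $6,313.76.
Total = $0.00 + $52,924.00 + $6,313.76 = $59,237.76.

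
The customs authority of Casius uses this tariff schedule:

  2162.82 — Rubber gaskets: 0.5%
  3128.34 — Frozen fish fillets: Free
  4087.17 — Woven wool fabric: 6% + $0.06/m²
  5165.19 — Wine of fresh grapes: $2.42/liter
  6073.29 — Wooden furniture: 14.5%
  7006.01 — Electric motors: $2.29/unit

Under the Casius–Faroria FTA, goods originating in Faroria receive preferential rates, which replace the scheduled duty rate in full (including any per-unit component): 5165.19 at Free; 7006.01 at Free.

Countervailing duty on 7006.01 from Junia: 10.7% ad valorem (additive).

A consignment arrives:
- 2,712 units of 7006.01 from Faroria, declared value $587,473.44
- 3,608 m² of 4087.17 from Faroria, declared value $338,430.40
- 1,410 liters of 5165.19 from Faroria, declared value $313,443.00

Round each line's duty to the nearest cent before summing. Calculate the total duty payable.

Line 1 (7006.01, Faroria, 2,712 units, $587,473.44):
Base rate for 7006.01 is $2.29/unit.
Origin Faroria qualifies under the Casius–Faroria agreement and 7006.01 is covered: preferential rate Free applies instead.
The additional-duty order on 7006.01 targets Junia, not Faroria; it does not apply.
Duty = $587,473.44 × 0% = $0.00.
Line 2 (4087.17, Faroria, 3,608 m², $338,430.40):
Base rate for 4087.17 is 6% + $0.06/m².
Origin Faroria is the FTA partner but 4087.17 is not on the preference list; base rate stands.
Duty = $338,430.40 × 6% + 3,608 × $0.06 = $20,522.30.
Line 3 (5165.19, Faroria, 1,410 liters, $313,443.00):
Base rate for 5165.19 is $2.42/liter.
Origin Faroria qualifies under the Casius–Faroria agreement and 5165.19 is covered: preferential rate Free applies instead.
Duty = $313,443.00 × 0% = $0.00.
Total = $0.00 + $20,522.30 + $0.00 = $20,522.30.

$20,522.30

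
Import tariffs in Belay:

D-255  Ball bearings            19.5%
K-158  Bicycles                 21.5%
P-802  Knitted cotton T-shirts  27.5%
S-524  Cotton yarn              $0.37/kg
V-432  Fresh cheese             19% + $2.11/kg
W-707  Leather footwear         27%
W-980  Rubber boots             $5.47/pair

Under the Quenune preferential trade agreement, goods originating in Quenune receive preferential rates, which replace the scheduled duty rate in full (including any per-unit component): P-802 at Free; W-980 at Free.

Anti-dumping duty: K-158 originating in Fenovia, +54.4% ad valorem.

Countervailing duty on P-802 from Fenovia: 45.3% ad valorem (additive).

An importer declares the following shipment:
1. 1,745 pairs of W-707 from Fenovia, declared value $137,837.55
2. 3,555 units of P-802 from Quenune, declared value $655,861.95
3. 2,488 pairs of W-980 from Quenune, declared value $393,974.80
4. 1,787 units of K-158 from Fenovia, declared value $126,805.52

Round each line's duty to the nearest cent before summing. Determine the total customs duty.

Line 1 (W-707, Fenovia, 1,745 pairs, $137,837.55):
Base rate for W-707 is 27%.
Duty = $137,837.55 × 27% = $37,216.14.
Line 2 (P-802, Quenune, 3,555 units, $655,861.95):
Base rate for P-802 is 27.5%.
Origin Quenune qualifies under the Belay–Quenune agreement and P-802 is covered: preferential rate Free applies instead.
The additional-duty order on P-802 targets Fenovia, not Quenune; it does not apply.
Duty = $655,861.95 × 0% = $0.00.
Line 3 (W-980, Quenune, 2,488 pairs, $393,974.80):
Base rate for W-980 is $5.47/pair.
Origin Quenune qualifies under the Belay–Quenune agreement and W-980 is covered: preferential rate Free applies instead.
Duty = $393,974.80 × 0% = $0.00.
Line 4 (K-158, Fenovia, 1,787 units, $126,805.52):
Base rate for K-158 is 21.5%.
Additional duty on K-158 from Fenovia: +54.4%. Applied ad valorem rate: 21.5% + 54.4% = 75.9%.
Duty = $126,805.52 × 75.9% = $96,245.39.
Total = $37,216.14 + $0.00 + $0.00 + $96,245.39 = $133,461.53.

$133,461.53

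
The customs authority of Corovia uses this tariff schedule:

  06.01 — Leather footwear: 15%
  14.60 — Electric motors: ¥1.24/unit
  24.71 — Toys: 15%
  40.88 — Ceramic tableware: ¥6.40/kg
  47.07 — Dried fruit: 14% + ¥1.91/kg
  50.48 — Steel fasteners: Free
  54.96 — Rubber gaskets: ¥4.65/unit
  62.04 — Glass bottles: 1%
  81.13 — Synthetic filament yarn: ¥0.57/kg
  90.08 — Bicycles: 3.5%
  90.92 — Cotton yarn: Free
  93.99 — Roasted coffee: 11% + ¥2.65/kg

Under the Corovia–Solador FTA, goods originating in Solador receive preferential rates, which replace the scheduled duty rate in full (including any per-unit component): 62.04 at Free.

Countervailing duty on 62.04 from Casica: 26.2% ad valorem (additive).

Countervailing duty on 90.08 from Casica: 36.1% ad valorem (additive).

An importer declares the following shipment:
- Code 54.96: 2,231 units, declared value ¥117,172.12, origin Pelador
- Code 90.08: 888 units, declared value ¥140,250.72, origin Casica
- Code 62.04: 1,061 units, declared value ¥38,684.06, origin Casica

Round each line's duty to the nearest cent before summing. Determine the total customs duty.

¥76,435.50

Line 1 (54.96, Pelador, 2,231 units, ¥117,172.12):
Base rate for 54.96 is ¥4.65/unit.
Duty = 2,231 × ¥4.65 = ¥10,374.15.
Line 2 (90.08, Casica, 888 units, ¥140,250.72):
Base rate for 90.08 is 3.5%.
Additional duty on 90.08 from Casica: +36.1%. Applied ad valorem rate: 3.5% + 36.1% = 39.6%.
Duty = ¥140,250.72 × 39.6% = ¥55,539.29.
Line 3 (62.04, Casica, 1,061 units, ¥38,684.06):
Base rate for 62.04 is 1%.
62.04 has an FTA preferential rate, but origin Casica is not Solador; base rate stands.
Additional duty on 62.04 from Casica: +26.2%. Applied ad valorem rate: 1% + 26.2% = 27.2%.
Duty = ¥38,684.06 × 27.2% = ¥10,522.06.
Total = ¥10,374.15 + ¥55,539.29 + ¥10,522.06 = ¥76,435.50.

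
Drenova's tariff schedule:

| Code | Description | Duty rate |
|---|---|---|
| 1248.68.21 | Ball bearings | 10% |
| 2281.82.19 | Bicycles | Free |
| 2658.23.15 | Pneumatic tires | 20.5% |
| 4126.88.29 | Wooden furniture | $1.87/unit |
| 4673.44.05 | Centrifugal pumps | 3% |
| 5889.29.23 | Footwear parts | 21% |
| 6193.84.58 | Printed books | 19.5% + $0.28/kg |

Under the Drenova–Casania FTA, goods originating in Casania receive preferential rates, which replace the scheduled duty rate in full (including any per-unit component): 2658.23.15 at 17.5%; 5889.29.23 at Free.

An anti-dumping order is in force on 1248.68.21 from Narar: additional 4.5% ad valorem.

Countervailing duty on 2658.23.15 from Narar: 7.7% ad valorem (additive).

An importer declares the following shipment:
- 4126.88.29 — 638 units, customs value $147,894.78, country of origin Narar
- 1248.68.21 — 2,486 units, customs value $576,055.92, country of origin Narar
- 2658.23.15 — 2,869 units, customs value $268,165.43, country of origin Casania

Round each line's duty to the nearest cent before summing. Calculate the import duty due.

Line 1 (4126.88.29, Narar, 638 units, $147,894.78):
Base rate for 4126.88.29 is $1.87/unit.
Duty = 638 × $1.87 = $1,193.06.
Line 2 (1248.68.21, Narar, 2,486 units, $576,055.92):
Base rate for 1248.68.21 is 10%.
Additional duty on 1248.68.21 from Narar: +4.5%. Applied ad valorem rate: 10% + 4.5% = 14.5%.
Duty = $576,055.92 × 14.5% = $83,528.11.
Line 3 (2658.23.15, Casania, 2,869 units, $268,165.43):
Base rate for 2658.23.15 is 20.5%.
Origin Casania qualifies under the Drenova–Casania agreement and 2658.23.15 is covered: preferential rate 17.5% applies instead.
The additional-duty order on 2658.23.15 targets Narar, not Casania; it does not apply.
Duty = $268,165.43 × 17.5% = $46,928.95.
Total = $1,193.06 + $83,528.11 + $46,928.95 = $131,650.12.

$131,650.12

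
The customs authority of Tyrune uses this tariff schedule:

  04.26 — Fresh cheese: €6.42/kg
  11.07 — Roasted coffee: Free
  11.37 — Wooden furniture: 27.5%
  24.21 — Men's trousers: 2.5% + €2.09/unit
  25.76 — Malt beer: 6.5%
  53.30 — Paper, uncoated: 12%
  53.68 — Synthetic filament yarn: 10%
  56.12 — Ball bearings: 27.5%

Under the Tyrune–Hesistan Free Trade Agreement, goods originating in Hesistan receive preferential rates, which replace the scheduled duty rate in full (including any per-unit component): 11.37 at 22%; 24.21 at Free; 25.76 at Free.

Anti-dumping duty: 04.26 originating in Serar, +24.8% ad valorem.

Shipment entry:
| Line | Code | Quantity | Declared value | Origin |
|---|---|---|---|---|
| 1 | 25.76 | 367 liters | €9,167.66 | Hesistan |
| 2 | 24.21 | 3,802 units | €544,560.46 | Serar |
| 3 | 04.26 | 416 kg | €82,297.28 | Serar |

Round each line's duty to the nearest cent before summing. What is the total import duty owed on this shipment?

Line 1 (25.76, Hesistan, 367 liters, €9,167.66):
Base rate for 25.76 is 6.5%.
Origin Hesistan qualifies under the Tyrune–Hesistan agreement and 25.76 is covered: preferential rate Free applies instead.
Duty = €9,167.66 × 0% = €0.00.
Line 2 (24.21, Serar, 3,802 units, €544,560.46):
Base rate for 24.21 is 2.5% + €2.09/unit.
24.21 has an FTA preferential rate, but origin Serar is not Hesistan; base rate stands.
Duty = €544,560.46 × 2.5% + 3,802 × €2.09 = €21,560.19.
Line 3 (04.26, Serar, 416 kg, €82,297.28):
Base rate for 04.26 is €6.42/kg.
Additional duty on 04.26 from Serar: +24.8% ad valorem. Applied ad valorem rate = 24.8%.
Duty = €82,297.28 × 24.8% + 416 × €6.42 = €23,080.45.
Total = €0.00 + €21,560.19 + €23,080.45 = €44,640.64.

€44,640.64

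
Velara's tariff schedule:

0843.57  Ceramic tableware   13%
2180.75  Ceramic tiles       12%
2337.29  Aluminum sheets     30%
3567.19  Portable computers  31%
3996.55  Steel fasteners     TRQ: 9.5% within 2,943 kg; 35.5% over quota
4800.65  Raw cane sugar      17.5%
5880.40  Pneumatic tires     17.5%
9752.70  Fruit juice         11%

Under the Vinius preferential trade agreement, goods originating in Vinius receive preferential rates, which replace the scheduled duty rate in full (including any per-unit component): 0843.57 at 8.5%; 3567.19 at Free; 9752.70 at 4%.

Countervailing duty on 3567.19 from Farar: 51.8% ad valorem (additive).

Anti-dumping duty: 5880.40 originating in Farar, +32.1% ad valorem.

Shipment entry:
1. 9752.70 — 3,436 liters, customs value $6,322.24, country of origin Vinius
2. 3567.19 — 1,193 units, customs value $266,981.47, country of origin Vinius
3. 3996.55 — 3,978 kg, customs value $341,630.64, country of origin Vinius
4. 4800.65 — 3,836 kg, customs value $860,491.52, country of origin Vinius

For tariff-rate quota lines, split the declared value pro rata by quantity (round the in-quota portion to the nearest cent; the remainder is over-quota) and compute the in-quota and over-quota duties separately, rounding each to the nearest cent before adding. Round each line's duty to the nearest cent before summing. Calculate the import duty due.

$206,404.13

Line 1 (9752.70, Vinius, 3,436 liters, $6,322.24):
Base rate for 9752.70 is 11%.
Origin Vinius qualifies under the Velara–Vinius agreement and 9752.70 is covered: preferential rate 4% applies instead.
Duty = $6,322.24 × 4% = $252.89.
Line 2 (3567.19, Vinius, 1,193 units, $266,981.47):
Base rate for 3567.19 is 31%.
Origin Vinius qualifies under the Velara–Vinius agreement and 3567.19 is covered: preferential rate Free applies instead.
The additional-duty order on 3567.19 targets Farar, not Vinius; it does not apply.
Duty = $266,981.47 × 0% = $0.00.
Line 3 (3996.55, Vinius, 3,978 kg, $341,630.64):
Code 3996.55 is under a tariff-rate quota (threshold 2,943 kg). In-quota: 2,943 kg at 9.5%; over-quota: 1,035 kg at 35.5%.
Pro-rata value split: in-quota = $341,630.64 × 2,943/3,978 = $252,744.84; over-quota = $341,630.64 − $252,744.84 = $88,885.80.
In-quota duty = $252,744.84 × 9.5% = $24,010.76. Over-quota duty = $88,885.80 × 35.5% = $31,554.46.
Line duty = $24,010.76 + $31,554.46 = $55,565.22.
Line 4 (4800.65, Vinius, 3,836 kg, $860,491.52):
Base rate for 4800.65 is 17.5%.
Origin Vinius is the FTA partner but 4800.65 is not on the preference list; base rate stands.
Duty = $860,491.52 × 17.5% = $150,586.02.
Total = $252.89 + $0.00 + $55,565.22 + $150,586.02 = $206,404.13.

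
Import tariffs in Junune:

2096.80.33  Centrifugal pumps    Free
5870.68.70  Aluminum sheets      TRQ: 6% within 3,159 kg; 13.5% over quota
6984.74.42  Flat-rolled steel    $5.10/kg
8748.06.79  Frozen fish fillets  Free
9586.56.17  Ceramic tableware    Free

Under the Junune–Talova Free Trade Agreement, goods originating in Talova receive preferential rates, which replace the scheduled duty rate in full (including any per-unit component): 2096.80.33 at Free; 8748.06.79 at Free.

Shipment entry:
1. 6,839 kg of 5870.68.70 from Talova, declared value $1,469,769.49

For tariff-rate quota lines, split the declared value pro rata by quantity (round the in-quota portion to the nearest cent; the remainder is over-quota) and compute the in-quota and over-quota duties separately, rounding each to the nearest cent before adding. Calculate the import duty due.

$147,501.33

Line 1 (5870.68.70, Talova, 6,839 kg, $1,469,769.49):
Code 5870.68.70 is under a tariff-rate quota (threshold 3,159 kg). In-quota: 3,159 kg at 6%; over-quota: 3,680 kg at 13.5%.
Pro-rata value split: in-quota = $1,469,769.49 × 3,159/6,839 = $678,900.69; over-quota = $1,469,769.49 − $678,900.69 = $790,868.80.
In-quota duty = $678,900.69 × 6% = $40,734.04. Over-quota duty = $790,868.80 × 13.5% = $106,767.29.
Line duty = $40,734.04 + $106,767.29 = $147,501.33.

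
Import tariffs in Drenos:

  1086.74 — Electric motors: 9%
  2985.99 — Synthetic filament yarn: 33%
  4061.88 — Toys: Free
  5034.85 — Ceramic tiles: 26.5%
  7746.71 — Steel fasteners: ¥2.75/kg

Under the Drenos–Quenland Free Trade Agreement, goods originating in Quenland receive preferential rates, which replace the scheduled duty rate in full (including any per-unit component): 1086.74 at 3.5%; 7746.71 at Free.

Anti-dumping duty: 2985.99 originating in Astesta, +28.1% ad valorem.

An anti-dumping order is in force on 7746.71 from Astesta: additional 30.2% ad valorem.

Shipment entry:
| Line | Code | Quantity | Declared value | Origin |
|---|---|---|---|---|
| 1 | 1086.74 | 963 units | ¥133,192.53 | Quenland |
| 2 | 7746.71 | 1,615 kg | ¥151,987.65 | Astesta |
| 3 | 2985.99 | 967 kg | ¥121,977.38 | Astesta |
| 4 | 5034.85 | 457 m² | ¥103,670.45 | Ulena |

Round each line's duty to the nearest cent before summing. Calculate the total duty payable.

Line 1 (1086.74, Quenland, 963 units, ¥133,192.53):
Base rate for 1086.74 is 9%.
Origin Quenland qualifies under the Drenos–Quenland agreement and 1086.74 is covered: preferential rate 3.5% applies instead.
Duty = ¥133,192.53 × 3.5% = ¥4,661.74.
Line 2 (7746.71, Astesta, 1,615 kg, ¥151,987.65):
Base rate for 7746.71 is ¥2.75/kg.
7746.71 has an FTA preferential rate, but origin Astesta is not Quenland; base rate stands.
Additional duty on 7746.71 from Astesta: +30.2% ad valorem. Applied ad valorem rate = 30.2%.
Duty = ¥151,987.65 × 30.2% + 1,615 × ¥2.75 = ¥50,341.52.
Line 3 (2985.99, Astesta, 967 kg, ¥121,977.38):
Base rate for 2985.99 is 33%.
Additional duty on 2985.99 from Astesta: +28.1%. Applied ad valorem rate: 33% + 28.1% = 61.1%.
Duty = ¥121,977.38 × 61.1% = ¥74,528.18.
Line 4 (5034.85, Ulena, 457 m², ¥103,670.45):
Base rate for 5034.85 is 26.5%.
Duty = ¥103,670.45 × 26.5% = ¥27,472.67.
Total = ¥4,661.74 + ¥50,341.52 + ¥74,528.18 + ¥27,472.67 = ¥157,004.11.

¥157,004.11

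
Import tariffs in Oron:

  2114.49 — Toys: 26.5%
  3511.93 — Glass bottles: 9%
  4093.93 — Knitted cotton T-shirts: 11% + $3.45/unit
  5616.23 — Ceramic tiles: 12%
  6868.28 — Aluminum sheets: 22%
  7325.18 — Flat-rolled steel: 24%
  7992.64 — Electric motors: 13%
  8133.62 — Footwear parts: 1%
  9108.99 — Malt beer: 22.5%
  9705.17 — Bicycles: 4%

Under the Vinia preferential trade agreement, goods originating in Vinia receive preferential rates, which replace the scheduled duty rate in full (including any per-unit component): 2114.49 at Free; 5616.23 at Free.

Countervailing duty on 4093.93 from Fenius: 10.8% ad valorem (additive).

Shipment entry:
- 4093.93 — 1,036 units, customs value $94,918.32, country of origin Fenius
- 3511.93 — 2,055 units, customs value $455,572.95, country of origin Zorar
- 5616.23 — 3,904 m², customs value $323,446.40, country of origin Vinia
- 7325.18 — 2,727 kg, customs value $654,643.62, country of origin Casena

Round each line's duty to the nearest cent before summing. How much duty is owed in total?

Line 1 (4093.93, Fenius, 1,036 units, $94,918.32):
Base rate for 4093.93 is 11% + $3.45/unit.
Additional duty on 4093.93 from Fenius: +10.8%. Applied ad valorem rate: 11% + 10.8% = 21.8%.
Duty = $94,918.32 × 21.8% + 1,036 × $3.45 = $24,266.39.
Line 2 (3511.93, Zorar, 2,055 units, $455,572.95):
Base rate for 3511.93 is 9%.
Duty = $455,572.95 × 9% = $41,001.57.
Line 3 (5616.23, Vinia, 3,904 m², $323,446.40):
Base rate for 5616.23 is 12%.
Origin Vinia qualifies under the Oron–Vinia agreement and 5616.23 is covered: preferential rate Free applies instead.
Duty = $323,446.40 × 0% = $0.00.
Line 4 (7325.18, Casena, 2,727 kg, $654,643.62):
Base rate for 7325.18 is 24%.
Duty = $654,643.62 × 24% = $157,114.47.
Total = $24,266.39 + $41,001.57 + $0.00 + $157,114.47 = $222,382.43.

$222,382.43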